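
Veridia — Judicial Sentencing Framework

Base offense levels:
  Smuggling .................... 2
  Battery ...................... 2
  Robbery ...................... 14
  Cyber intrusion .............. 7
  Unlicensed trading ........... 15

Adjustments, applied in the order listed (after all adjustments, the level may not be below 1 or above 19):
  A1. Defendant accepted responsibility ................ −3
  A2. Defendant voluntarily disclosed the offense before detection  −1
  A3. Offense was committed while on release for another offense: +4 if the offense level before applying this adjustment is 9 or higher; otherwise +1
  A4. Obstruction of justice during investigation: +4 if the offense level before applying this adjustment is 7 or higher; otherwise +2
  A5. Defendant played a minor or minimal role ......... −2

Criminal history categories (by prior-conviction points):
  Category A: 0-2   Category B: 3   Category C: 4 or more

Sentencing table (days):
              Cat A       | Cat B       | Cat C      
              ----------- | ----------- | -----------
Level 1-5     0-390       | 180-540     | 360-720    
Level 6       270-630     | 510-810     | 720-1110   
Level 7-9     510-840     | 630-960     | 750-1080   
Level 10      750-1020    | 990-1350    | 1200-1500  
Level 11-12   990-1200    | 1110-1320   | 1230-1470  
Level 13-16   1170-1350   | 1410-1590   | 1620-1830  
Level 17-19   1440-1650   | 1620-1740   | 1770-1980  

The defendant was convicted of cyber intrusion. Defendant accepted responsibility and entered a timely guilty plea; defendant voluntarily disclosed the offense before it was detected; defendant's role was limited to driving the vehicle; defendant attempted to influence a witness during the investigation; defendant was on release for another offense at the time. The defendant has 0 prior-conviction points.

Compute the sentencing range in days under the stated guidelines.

0-390 days

Base offense level for cyber intrusion: 7.
A1 applies: 7 − 3 = 4.
A2 applies: 4 − 1 = 3.
A3 applies (level before this adjustment is 3 < 9, so +1): 3 + 1 = 4.
A4 applies (level before this adjustment is 4 < 7, so +2): 4 + 2 = 6.
A5 applies: 6 − 2 = 4.
Final offense level: 4.
Criminal history: 0 prior points → Category A (0-2).
Level 4 falls in the 1-5 band.
Grid: Level 1-5 × Category A = 0-390 days.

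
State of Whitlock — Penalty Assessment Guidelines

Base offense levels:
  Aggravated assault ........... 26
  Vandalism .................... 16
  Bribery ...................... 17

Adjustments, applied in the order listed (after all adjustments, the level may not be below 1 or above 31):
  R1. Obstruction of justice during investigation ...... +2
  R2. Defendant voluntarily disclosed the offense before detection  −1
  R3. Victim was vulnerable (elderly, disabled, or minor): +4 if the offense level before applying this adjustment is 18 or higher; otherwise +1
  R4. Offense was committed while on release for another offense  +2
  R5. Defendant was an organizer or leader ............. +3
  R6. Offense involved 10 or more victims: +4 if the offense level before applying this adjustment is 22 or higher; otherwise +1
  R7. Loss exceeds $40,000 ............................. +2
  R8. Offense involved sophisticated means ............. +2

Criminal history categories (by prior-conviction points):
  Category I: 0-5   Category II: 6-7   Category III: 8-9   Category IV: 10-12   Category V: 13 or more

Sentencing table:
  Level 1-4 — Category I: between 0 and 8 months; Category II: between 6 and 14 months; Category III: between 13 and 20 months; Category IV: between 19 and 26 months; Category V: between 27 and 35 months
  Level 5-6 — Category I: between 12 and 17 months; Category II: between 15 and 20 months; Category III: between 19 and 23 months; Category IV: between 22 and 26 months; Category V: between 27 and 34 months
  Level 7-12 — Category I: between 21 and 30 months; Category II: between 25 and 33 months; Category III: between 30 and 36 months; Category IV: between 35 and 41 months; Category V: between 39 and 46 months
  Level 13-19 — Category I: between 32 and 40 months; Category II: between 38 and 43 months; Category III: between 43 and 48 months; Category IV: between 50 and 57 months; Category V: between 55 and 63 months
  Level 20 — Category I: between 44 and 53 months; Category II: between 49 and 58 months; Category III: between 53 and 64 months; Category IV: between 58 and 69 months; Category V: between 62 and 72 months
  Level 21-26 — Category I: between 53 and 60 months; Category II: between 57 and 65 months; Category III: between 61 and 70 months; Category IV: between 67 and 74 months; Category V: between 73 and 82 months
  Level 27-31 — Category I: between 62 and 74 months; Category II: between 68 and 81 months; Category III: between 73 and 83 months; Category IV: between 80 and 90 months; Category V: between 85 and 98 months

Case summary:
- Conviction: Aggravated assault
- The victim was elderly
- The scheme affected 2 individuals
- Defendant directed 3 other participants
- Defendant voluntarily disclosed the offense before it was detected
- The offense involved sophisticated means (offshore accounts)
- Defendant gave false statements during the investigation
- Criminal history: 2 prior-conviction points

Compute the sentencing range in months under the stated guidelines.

62-74 months

Base offense level for aggravated assault: 26.
R1 applies: 26 + 2 = 28.
R2 applies: 28 − 1 = 27.
R3 applies (level before this adjustment is 27 ≥ 18, so +4): 27 + 4 = 31.
R4 does not apply.
R5 applies: 31 + 3 = 34.
R8 applies: 34 + 2 = 36.
Level 36 exceeds the maximum of 31; capped at 31.
Final offense level: 31.
Criminal history: 2 prior points → Category I (0-5).
Level 31 falls in the 27-31 band.
Grid: Level 27-31 × Category I = 62-74 months.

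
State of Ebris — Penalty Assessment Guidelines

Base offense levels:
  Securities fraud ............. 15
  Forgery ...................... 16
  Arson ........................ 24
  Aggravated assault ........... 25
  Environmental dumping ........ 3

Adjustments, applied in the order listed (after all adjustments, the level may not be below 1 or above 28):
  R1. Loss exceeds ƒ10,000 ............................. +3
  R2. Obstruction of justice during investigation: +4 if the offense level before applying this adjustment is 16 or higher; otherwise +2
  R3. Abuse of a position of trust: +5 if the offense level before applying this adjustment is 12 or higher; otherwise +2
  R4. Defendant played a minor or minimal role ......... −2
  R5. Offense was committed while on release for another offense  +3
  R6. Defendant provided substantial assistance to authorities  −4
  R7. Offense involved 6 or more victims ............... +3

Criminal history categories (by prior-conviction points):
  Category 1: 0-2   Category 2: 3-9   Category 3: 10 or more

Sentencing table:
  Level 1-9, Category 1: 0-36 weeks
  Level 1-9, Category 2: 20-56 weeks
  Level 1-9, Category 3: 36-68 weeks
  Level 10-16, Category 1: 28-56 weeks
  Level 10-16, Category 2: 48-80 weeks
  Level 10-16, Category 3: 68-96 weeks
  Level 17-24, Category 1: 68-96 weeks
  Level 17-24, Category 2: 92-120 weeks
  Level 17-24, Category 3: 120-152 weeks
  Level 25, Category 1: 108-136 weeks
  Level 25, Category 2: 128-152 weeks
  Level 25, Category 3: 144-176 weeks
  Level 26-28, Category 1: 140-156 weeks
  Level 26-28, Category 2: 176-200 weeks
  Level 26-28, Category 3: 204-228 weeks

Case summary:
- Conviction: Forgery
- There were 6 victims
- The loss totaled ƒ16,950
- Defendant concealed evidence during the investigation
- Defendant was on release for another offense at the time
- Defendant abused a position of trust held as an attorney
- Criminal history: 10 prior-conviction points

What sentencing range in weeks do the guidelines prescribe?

Base offense level for forgery: 16.
R1 applies: 16 + 3 = 19.
R2 applies (level before this adjustment is 19 ≥ 16, so +4): 19 + 4 = 23.
R3 applies (level before this adjustment is 23 ≥ 12, so +5): 23 + 5 = 28.
R5 applies: 28 + 3 = 31.
R6 does not apply.
R7 applies: 31 + 3 = 34.
Level 34 exceeds the maximum of 28; capped at 28.
Final offense level: 28.
Criminal history: 10 prior points → Category 3 (10+).
Level 28 falls in the 26-28 band.
Grid: Level 26-28 × Category 3 = 204-228 weeks.

204-228 weeks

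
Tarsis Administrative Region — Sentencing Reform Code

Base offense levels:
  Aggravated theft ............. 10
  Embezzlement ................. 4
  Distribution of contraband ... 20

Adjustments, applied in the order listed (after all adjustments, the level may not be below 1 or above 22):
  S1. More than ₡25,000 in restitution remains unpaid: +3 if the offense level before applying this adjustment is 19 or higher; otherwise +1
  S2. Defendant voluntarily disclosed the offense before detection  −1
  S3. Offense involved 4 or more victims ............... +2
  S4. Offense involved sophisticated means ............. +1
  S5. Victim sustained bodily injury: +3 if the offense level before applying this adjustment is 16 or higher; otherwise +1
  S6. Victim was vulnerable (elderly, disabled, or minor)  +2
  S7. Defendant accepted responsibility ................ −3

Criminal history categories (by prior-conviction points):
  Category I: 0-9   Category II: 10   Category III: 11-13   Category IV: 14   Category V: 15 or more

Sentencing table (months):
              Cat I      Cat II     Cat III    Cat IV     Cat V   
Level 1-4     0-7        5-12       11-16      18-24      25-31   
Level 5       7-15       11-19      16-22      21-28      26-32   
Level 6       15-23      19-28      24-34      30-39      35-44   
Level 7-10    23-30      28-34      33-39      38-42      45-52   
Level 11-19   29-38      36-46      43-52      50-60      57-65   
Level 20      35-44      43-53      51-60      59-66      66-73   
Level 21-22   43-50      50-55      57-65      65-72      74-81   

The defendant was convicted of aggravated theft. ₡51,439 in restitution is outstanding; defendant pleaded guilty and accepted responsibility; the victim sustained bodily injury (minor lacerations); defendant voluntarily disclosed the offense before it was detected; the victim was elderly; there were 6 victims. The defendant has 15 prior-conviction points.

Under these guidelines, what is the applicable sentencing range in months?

57-65 months

Base offense level for aggravated theft: 10.
S1 applies (level before this adjustment is 10 < 19, so +1): 10 + 1 = 11.
S2 applies: 11 − 1 = 10.
S3 applies: 10 + 2 = 12.
S5 applies (level before this adjustment is 12 < 16, so +1): 12 + 1 = 13.
S6 applies: 13 + 2 = 15.
S7 applies: 15 − 3 = 12.
Final offense level: 12.
Criminal history: 15 prior points → Category V (15+).
Level 12 falls in the 11-19 band.
Grid: Level 11-19 × Category V = 57-65 months.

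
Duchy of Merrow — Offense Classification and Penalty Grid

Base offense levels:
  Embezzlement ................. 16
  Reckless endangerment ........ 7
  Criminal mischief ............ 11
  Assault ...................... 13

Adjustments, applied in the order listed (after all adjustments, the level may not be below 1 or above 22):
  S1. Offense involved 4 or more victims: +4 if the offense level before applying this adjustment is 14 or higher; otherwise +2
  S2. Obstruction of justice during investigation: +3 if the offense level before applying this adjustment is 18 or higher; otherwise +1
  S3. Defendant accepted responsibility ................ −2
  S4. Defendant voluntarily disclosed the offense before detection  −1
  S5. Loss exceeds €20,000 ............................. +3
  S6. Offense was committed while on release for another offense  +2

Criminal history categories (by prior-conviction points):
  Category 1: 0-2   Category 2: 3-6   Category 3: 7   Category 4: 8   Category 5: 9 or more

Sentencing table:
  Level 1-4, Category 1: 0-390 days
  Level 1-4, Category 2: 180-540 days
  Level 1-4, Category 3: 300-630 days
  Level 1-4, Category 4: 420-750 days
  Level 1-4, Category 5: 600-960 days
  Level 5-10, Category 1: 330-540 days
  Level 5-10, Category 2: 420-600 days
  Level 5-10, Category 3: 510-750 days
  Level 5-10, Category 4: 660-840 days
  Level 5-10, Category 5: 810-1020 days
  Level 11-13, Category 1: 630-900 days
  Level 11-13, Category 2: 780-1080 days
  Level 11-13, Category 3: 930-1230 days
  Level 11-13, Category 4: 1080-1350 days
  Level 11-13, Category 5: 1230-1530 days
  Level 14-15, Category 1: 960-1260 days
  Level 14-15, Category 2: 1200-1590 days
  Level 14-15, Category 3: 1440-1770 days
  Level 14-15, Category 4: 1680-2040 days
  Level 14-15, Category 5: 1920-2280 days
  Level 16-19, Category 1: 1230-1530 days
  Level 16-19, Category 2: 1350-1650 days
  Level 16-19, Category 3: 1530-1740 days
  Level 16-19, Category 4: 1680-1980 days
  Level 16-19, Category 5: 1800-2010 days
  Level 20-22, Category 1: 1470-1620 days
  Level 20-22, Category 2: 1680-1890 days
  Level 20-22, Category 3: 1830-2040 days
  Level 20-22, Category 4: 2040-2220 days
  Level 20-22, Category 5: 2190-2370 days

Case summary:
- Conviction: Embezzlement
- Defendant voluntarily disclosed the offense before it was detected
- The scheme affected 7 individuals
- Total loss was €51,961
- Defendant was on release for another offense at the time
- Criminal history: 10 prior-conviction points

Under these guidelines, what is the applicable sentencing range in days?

Base offense level for embezzlement: 16.
S1 applies (level before this adjustment is 16 ≥ 14, so +4): 16 + 4 = 20.
S4 applies: 20 − 1 = 19.
S5 applies: 19 + 3 = 22.
S6 applies: 22 + 2 = 24.
Level 24 exceeds the maximum of 22; capped at 22.
Final offense level: 22.
Criminal history: 10 prior points → Category 5 (9+).
Level 22 falls in the 20-22 band.
Grid: Level 20-22 × Category 5 = 2190-2370 days.

2190-2370 days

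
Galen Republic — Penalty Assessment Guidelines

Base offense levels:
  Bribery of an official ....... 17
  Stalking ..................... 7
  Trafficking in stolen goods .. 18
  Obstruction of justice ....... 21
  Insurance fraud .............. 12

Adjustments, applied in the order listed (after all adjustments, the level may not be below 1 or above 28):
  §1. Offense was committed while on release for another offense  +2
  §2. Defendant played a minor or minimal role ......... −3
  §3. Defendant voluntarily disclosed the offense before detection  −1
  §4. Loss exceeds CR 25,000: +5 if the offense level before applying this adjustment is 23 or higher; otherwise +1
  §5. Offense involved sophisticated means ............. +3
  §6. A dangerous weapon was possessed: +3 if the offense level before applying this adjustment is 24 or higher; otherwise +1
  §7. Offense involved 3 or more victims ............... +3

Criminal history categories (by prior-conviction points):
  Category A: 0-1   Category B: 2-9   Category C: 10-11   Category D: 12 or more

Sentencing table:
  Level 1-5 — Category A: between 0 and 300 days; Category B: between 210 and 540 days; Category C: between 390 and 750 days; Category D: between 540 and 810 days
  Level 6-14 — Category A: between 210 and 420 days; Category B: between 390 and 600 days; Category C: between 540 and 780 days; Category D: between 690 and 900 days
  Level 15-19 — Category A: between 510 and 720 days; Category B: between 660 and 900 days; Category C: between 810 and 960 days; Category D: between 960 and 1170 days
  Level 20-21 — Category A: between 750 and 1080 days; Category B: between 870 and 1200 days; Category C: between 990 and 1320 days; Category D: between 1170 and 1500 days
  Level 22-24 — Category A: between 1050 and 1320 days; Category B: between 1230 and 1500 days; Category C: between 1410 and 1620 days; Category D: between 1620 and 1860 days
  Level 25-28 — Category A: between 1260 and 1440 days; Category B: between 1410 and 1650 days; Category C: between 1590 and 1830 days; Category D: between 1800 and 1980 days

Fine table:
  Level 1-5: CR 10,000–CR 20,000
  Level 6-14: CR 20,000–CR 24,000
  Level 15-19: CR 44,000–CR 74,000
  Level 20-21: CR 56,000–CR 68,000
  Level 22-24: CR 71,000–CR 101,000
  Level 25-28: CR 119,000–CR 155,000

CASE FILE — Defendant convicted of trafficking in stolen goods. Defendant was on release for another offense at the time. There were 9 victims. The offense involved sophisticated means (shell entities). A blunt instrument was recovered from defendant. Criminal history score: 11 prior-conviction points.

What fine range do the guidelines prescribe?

Base offense level for trafficking in stolen goods: 18.
§1 applies: 18 + 2 = 20.
§3 does not apply.
§4 does not apply.
§5 applies: 20 + 3 = 23.
§6 applies (level before this adjustment is 23 < 24, so +1): 23 + 1 = 24.
§7 applies: 24 + 3 = 27.
Final offense level: 27.
Level 27 falls in the 25-28 band.
Fine table: Level 25-28 → CR 119,000–CR 155,000.

CR 119,000–CR 155,000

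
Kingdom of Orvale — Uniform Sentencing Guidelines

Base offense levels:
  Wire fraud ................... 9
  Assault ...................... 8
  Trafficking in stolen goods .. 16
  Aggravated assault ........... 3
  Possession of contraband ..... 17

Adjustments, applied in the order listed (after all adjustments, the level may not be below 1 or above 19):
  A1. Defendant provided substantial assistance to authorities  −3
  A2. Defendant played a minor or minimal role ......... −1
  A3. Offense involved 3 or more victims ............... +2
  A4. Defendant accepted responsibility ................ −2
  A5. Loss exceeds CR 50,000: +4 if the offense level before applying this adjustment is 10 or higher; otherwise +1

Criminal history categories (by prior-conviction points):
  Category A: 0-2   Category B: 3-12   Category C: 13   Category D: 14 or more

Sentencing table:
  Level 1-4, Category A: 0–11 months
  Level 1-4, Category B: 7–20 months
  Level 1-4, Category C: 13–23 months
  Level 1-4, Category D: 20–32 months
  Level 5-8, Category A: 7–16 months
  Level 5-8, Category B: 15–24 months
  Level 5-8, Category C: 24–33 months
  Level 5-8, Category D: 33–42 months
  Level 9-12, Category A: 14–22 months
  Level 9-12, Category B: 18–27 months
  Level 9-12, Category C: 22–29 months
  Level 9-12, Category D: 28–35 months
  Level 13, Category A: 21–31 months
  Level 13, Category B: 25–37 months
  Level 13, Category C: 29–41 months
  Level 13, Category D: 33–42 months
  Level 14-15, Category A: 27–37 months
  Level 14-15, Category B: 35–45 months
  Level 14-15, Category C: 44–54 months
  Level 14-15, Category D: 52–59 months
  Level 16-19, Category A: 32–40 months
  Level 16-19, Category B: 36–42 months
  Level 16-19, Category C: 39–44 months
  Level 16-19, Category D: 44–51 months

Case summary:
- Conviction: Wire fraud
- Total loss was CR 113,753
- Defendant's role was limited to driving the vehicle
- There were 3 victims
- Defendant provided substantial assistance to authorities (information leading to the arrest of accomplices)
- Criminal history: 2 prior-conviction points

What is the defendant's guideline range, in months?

Base offense level for wire fraud: 9.
A1 applies: 9 − 3 = 6.
A2 applies: 6 − 1 = 5.
A3 applies: 5 + 2 = 7.
A4 does not apply.
A5 applies (level before this adjustment is 7 < 10, so +1): 7 + 1 = 8.
Final offense level: 8.
Criminal history: 2 prior points → Category A (0-2).
Level 8 falls in the 5-8 band.
Grid: Level 5-8 × Category A = 7-16 months.

7-16 months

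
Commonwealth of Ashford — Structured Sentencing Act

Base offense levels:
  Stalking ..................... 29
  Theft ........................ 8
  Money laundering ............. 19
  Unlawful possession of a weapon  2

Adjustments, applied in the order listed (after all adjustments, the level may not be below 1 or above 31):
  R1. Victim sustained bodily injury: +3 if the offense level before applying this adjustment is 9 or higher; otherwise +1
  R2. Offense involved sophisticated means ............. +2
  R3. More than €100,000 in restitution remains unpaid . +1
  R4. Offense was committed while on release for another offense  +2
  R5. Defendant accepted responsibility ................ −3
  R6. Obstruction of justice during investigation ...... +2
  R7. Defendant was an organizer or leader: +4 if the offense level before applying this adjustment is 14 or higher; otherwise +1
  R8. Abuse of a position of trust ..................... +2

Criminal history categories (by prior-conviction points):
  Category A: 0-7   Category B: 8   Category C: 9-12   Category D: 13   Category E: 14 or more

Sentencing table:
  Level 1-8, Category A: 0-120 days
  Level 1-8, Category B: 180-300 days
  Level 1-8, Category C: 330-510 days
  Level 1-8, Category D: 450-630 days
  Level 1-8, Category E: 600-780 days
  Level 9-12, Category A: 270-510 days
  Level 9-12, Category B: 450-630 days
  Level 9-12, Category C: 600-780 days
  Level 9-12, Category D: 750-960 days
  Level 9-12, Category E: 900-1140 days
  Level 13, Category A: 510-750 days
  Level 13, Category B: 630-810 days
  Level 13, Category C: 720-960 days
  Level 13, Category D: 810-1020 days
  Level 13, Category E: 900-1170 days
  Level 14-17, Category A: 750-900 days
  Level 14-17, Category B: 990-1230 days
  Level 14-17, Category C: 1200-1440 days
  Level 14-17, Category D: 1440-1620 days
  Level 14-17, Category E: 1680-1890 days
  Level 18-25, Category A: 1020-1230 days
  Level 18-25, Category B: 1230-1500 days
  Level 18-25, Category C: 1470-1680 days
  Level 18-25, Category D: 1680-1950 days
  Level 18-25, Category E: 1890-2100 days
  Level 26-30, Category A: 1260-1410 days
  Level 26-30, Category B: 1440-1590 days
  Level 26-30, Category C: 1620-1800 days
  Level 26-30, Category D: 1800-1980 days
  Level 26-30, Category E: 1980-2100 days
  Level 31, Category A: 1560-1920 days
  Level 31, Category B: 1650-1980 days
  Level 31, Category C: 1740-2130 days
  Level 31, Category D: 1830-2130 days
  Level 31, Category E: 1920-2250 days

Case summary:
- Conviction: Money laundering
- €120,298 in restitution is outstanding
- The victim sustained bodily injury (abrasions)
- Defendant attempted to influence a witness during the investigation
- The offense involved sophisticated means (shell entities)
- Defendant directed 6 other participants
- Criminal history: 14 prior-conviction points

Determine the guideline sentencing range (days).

1920-2250 days

Base offense level for money laundering: 19.
R1 applies (level before this adjustment is 19 ≥ 9, so +3): 19 + 3 = 22.
R2 applies: 22 + 2 = 24.
R3 applies: 24 + 1 = 25.
R4 does not apply.
R6 applies: 25 + 2 = 27.
R7 applies (level before this adjustment is 27 ≥ 14, so +4): 27 + 4 = 31.
Final offense level: 31.
Criminal history: 14 prior points → Category E (14+).
Level 31 falls in the 31 band.
Grid: Level 31 × Category E = 1920-2250 days.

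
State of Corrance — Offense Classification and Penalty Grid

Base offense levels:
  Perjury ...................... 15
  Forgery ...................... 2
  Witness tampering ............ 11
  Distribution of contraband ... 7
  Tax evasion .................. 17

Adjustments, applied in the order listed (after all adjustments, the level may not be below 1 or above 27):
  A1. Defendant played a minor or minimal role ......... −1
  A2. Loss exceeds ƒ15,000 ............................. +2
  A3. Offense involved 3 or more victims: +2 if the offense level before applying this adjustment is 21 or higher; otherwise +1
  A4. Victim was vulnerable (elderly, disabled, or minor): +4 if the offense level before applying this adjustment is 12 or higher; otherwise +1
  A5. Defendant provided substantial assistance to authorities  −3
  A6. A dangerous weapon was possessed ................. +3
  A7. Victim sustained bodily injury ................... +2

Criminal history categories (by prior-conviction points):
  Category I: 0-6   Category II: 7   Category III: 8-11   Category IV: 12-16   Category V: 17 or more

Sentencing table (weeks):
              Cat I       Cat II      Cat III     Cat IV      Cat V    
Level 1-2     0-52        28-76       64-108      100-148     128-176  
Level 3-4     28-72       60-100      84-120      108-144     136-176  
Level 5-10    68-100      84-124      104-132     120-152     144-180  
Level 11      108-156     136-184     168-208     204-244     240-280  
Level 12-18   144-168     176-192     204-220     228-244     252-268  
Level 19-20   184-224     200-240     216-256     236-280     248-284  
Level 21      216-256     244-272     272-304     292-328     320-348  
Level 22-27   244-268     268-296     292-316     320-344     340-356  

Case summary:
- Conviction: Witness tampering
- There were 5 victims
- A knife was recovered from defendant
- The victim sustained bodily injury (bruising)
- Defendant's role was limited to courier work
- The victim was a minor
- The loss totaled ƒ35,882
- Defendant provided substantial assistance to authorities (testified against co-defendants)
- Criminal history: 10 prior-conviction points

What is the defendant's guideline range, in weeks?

216-256 weeks

Base offense level for witness tampering: 11.
A1 applies: 11 − 1 = 10.
A2 applies: 10 + 2 = 12.
A3 applies (level before this adjustment is 12 < 21, so +1): 12 + 1 = 13.
A4 applies (level before this adjustment is 13 ≥ 12, so +4): 13 + 4 = 17.
A5 applies: 17 − 3 = 14.
A6 applies: 14 + 3 = 17.
A7 applies: 17 + 2 = 19.
Final offense level: 19.
Criminal history: 10 prior points → Category III (8-11).
Level 19 falls in the 19-20 band.
Grid: Level 19-20 × Category III = 216-256 weeks.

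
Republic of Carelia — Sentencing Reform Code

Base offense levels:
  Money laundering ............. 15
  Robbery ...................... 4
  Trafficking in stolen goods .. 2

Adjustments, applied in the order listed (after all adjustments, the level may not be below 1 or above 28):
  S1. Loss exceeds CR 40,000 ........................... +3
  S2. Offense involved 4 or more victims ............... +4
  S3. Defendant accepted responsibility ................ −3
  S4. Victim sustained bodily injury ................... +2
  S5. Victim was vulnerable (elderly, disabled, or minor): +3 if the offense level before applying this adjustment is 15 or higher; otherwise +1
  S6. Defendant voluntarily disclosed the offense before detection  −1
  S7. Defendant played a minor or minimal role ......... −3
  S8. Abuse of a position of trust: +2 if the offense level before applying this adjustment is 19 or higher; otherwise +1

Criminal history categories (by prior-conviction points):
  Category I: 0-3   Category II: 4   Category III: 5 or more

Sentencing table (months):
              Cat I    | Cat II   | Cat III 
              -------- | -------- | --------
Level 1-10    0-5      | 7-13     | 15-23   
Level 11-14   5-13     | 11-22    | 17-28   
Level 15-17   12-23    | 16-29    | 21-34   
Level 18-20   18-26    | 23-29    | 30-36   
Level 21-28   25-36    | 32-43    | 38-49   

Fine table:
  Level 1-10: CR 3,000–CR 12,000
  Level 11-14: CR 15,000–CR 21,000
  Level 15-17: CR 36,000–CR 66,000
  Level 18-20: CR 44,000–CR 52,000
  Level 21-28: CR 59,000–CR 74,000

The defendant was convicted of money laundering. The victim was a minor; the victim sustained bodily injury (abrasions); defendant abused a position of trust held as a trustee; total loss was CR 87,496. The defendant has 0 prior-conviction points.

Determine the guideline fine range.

Base offense level for money laundering: 15.
S1 applies: 15 + 3 = 18.
S3 does not apply.
S4 applies: 18 + 2 = 20.
S5 applies (level before this adjustment is 20 ≥ 15, so +3): 20 + 3 = 23.
S6 does not apply.
S8 applies (level before this adjustment is 23 ≥ 19, so +2): 23 + 2 = 25.
Final offense level: 25.
Level 25 falls in the 21-28 band.
Fine table: Level 21-28 → CR 59,000–CR 74,000.

CR 59,000–CR 74,000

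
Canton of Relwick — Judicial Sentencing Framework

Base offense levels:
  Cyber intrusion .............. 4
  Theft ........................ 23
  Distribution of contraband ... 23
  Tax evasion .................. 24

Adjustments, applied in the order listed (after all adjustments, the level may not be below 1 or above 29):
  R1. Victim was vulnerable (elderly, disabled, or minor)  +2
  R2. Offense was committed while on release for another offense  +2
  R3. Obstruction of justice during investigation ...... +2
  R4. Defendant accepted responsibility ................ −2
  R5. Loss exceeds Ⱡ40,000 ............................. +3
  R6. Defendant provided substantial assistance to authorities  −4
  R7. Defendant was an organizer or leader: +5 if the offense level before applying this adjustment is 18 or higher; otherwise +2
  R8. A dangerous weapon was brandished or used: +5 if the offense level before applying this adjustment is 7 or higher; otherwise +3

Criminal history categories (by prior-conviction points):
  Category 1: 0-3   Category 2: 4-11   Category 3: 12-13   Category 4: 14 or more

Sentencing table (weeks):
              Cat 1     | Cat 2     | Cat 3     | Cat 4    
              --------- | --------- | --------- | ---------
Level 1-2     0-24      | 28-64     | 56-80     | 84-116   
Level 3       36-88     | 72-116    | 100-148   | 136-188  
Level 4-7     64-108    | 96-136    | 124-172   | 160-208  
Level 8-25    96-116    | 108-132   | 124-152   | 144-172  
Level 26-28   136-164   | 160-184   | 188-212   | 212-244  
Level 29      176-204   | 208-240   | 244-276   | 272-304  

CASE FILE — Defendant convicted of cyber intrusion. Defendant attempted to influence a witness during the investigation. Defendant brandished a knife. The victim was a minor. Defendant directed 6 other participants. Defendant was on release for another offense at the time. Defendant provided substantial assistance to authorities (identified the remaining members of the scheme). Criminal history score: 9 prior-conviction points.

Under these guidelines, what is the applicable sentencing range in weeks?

Base offense level for cyber intrusion: 4.
R1 applies: 4 + 2 = 6.
R2 applies: 6 + 2 = 8.
R3 applies: 8 + 2 = 10.
R5 does not apply.
R6 applies: 10 − 4 = 6.
R7 applies (level before this adjustment is 6 < 18, so +2): 6 + 2 = 8.
R8 applies (level before this adjustment is 8 ≥ 7, so +5): 8 + 5 = 13.
Final offense level: 13.
Criminal history: 9 prior points → Category 2 (4-11).
Level 13 falls in the 8-25 band.
Grid: Level 8-25 × Category 2 = 108-132 weeks.

108-132 weeks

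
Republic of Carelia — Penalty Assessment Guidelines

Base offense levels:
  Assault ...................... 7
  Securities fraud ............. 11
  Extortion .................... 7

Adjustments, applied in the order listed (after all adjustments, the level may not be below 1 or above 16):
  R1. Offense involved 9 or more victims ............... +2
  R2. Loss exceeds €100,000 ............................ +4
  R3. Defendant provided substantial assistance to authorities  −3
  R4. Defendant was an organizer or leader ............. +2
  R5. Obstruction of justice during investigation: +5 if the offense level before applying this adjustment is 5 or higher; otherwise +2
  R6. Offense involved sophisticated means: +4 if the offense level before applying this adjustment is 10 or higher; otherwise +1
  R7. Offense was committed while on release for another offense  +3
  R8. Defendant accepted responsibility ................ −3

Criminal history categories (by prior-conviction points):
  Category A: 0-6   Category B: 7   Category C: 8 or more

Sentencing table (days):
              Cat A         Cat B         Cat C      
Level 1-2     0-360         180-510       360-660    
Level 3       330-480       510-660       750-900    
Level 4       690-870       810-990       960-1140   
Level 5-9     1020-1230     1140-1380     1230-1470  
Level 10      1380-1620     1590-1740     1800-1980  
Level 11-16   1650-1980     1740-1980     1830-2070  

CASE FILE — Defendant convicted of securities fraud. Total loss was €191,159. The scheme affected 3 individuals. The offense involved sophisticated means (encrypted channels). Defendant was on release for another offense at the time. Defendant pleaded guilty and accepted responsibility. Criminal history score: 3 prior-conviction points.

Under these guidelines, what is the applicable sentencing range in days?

1650-1980 days

Base offense level for securities fraud: 11.
R2 applies: 11 + 4 = 15.
R3 does not apply.
R4 does not apply.
R5 does not apply.
R6 applies (level before this adjustment is 15 ≥ 10, so +4): 15 + 4 = 19.
R7 applies: 19 + 3 = 22.
R8 applies: 22 − 3 = 19.
Level 19 exceeds the maximum of 16; capped at 16.
Final offense level: 16.
Criminal history: 3 prior points → Category A (0-6).
Level 16 falls in the 11-16 band.
Grid: Level 11-16 × Category A = 1650-1980 days.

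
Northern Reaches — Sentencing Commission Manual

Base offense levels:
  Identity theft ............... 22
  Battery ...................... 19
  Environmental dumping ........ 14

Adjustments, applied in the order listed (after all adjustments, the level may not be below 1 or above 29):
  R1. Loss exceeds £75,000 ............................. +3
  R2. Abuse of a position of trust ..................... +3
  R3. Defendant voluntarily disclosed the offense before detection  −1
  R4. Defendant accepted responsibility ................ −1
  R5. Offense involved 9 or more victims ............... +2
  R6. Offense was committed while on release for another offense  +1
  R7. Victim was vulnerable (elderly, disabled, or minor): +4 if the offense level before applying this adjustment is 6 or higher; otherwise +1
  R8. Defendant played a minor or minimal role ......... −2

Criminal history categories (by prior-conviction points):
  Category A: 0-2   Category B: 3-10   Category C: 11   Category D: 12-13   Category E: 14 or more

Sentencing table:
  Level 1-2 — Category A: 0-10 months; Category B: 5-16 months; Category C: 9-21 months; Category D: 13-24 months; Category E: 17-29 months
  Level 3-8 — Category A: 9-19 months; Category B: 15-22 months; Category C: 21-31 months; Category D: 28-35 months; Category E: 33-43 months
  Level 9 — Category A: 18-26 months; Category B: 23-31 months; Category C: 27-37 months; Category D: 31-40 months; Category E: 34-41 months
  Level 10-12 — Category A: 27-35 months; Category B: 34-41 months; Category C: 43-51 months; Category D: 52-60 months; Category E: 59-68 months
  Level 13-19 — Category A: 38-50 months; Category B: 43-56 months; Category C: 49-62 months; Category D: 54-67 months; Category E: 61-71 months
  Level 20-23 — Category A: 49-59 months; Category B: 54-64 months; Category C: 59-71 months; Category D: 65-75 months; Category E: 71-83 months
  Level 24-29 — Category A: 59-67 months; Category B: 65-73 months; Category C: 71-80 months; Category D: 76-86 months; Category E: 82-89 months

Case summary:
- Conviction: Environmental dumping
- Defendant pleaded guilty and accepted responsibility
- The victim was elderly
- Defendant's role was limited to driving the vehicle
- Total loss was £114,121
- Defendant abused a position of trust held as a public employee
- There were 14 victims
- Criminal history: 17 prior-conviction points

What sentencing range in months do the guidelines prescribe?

Base offense level for environmental dumping: 14.
R1 applies: 14 + 3 = 17.
R2 applies: 17 + 3 = 20.
R4 applies: 20 − 1 = 19.
R5 applies: 19 + 2 = 21.
R7 applies (level before this adjustment is 21 ≥ 6, so +4): 21 + 4 = 25.
R8 applies: 25 − 2 = 23.
Final offense level: 23.
Criminal history: 17 prior points → Category E (14+).
Level 23 falls in the 20-23 band.
Grid: Level 20-23 × Category E = 71-83 months.

71-83 months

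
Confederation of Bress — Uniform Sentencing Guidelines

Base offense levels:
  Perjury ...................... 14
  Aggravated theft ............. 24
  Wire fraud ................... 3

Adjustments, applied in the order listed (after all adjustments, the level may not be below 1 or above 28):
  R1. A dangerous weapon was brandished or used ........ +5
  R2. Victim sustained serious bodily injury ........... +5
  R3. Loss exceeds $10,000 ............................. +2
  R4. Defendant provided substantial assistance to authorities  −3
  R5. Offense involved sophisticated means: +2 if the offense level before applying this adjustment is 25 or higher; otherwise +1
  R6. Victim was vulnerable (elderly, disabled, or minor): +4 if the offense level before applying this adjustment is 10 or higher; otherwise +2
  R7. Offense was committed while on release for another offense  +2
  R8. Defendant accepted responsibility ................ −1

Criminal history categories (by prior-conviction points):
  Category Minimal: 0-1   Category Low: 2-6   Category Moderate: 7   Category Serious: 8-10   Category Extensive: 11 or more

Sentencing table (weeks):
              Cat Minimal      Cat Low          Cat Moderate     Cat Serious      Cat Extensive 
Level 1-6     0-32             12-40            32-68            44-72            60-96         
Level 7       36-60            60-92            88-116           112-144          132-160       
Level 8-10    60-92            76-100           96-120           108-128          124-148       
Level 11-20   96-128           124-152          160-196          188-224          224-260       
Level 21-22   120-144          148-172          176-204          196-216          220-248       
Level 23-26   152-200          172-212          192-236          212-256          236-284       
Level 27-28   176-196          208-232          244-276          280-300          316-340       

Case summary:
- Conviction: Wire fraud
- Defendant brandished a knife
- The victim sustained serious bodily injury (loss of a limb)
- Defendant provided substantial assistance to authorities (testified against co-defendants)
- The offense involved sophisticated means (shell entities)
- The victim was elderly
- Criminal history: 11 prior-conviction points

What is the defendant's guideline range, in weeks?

224-260 weeks

Base offense level for wire fraud: 3.
R1 applies: 3 + 5 = 8.
R2 applies: 8 + 5 = 13.
R4 applies: 13 − 3 = 10.
R5 applies (level before this adjustment is 10 < 25, so +1): 10 + 1 = 11.
R6 applies (level before this adjustment is 11 ≥ 10, so +4): 11 + 4 = 15.
R7 does not apply.
R8 does not apply.
Final offense level: 15.
Criminal history: 11 prior points → Category Extensive (11+).
Level 15 falls in the 11-20 band.
Grid: Level 11-20 × Category Extensive = 224-260 weeks.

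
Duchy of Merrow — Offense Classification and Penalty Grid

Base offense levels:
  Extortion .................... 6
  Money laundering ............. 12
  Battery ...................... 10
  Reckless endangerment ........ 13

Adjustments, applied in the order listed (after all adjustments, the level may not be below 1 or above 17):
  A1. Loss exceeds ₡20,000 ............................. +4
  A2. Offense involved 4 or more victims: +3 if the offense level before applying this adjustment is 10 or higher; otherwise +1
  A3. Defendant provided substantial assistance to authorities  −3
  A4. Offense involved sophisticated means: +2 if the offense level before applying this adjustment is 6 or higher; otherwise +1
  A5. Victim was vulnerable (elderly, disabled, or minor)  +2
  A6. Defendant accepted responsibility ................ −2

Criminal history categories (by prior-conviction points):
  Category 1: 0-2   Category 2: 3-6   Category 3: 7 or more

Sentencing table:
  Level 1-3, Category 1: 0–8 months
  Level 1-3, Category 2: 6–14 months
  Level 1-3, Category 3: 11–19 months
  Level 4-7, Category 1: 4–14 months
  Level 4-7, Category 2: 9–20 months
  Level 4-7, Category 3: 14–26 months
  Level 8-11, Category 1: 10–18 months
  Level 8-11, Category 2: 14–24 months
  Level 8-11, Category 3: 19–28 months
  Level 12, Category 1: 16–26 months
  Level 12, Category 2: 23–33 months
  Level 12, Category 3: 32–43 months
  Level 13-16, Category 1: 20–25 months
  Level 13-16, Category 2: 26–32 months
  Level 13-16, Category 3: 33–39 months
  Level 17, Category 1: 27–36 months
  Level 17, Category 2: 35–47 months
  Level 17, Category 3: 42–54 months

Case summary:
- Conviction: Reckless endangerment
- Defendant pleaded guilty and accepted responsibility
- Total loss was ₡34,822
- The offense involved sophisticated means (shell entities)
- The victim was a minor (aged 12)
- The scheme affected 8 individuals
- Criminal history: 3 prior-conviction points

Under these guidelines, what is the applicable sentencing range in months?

Base offense level for reckless endangerment: 13.
A1 applies: 13 + 4 = 17.
A2 applies (level before this adjustment is 17 ≥ 10, so +3): 17 + 3 = 20.
A4 applies (level before this adjustment is 20 ≥ 6, so +2): 20 + 2 = 22.
A5 applies: 22 + 2 = 24.
A6 applies: 24 − 2 = 22.
Level 22 exceeds the maximum of 17; capped at 17.
Final offense level: 17.
Criminal history: 3 prior points → Category 2 (3-6).
Level 17 falls in the 17 band.
Grid: Level 17 × Category 2 = 35-47 months.

35-47 months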